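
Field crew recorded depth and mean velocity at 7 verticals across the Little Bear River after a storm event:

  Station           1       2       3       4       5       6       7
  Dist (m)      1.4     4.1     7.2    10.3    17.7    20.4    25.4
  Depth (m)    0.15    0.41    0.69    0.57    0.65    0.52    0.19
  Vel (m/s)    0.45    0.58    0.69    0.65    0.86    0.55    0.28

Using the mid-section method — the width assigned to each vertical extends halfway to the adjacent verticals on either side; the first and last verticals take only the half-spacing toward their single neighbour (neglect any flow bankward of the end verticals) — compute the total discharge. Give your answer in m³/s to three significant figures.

8.26 m³/s

w_1 = (4.1 − 1.4)/2 = 1.35 m; q_1 = 0.45 × 0.15 × 1.35 = 0.09113 m³/s
w_2 = (7.2 − 1.4)/2 = 2.9 m; q_2 = 0.58 × 0.41 × 2.9 = 0.6896 m³/s
w_3 = (10.3 − 4.1)/2 = 3.1 m; q_3 = 0.69 × 0.69 × 3.1 = 1.476 m³/s
w_4 = (17.7 − 7.2)/2 = 5.25 m; q_4 = 0.65 × 0.57 × 5.25 = 1.945 m³/s
w_5 = (20.4 − 10.3)/2 = 5.05 m; q_5 = 0.86 × 0.65 × 5.05 = 2.823 m³/s
w_6 = (25.4 − 17.7)/2 = 3.85 m; q_6 = 0.55 × 0.52 × 3.85 = 1.101 m³/s
w_7 = (25.4 − 20.4)/2 = 2.5 m; q_7 = 0.28 × 0.19 × 2.5 = 0.1330 m³/s
Q = Σ qᵢ = 8.259 m³/s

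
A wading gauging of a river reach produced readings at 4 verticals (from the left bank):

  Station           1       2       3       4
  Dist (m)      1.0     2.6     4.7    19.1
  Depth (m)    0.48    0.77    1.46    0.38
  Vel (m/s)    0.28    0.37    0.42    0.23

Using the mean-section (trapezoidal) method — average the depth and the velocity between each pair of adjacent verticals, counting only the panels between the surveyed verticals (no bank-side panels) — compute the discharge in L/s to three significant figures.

5560 L/s

Panel 1-2: Δb = 1.6 m, d̄ = (0.48+0.77)/2 = 0.625, v̄ = (0.28+0.37)/2 = 0.325 → q = 1.6×0.625×0.325 = 0.3250 m³/s
Panel 2-3: Δb = 2.1 m, d̄ = (0.77+1.46)/2 = 1.115, v̄ = (0.37+0.42)/2 = 0.395 → q = 2.1×1.115×0.395 = 0.9249 m³/s
Panel 3-4: Δb = 14.4 m, d̄ = (1.46+0.38)/2 = 0.92, v̄ = (0.42+0.23)/2 = 0.325 → q = 14.4×0.92×0.325 = 4.306 m³/s
Q = Σ q = 5.555 m³/s
= 5.555 × 1000 = 5555 L/s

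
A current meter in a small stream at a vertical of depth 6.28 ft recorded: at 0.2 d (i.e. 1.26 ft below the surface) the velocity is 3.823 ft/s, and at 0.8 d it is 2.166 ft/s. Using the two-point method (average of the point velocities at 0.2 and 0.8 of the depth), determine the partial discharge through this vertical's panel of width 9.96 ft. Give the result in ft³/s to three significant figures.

187 ft³/s

v̄ = (3.823 + 2.166) / 2 = 2.995 ft/s
q = v̄ × d × w = 2.995 × 6.28 × 9.96 = 187.3 ft³/s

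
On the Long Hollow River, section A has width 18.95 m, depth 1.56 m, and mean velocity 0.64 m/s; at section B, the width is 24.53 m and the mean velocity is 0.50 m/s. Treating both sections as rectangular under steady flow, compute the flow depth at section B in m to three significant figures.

1.54 m

Q = A₁V₁ = (18.95×1.56) × 0.64 = 18.92 m³/s
d₂ = Q/(b₂ V₂) = 18.92/(24.53×0.50) = 1.543 m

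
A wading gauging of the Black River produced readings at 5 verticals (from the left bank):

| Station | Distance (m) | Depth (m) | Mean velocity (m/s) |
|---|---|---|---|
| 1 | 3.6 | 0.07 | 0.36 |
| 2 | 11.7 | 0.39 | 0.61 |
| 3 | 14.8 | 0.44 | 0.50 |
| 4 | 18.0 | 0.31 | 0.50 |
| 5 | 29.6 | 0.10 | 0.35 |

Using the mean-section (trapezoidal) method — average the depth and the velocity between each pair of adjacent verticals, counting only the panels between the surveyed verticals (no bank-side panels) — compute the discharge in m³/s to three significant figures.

Panel 1-2: Δb = 8.1 m, d̄ = (0.07+0.39)/2 = 0.23, v̄ = (0.36+0.61)/2 = 0.485 → q = 8.1×0.23×0.485 = 0.9036 m³/s
Panel 2-3: Δb = 3.1 m, d̄ = (0.39+0.44)/2 = 0.415, v̄ = (0.61+0.50)/2 = 0.555 → q = 3.1×0.415×0.555 = 0.7140 m³/s
Panel 3-4: Δb = 3.2 m, d̄ = (0.44+0.31)/2 = 0.375, v̄ = (0.50+0.50)/2 = 0.5 → q = 3.2×0.375×0.5 = 0.6000 m³/s
Panel 4-5: Δb = 11.6 m, d̄ = (0.31+0.10)/2 = 0.205, v̄ = (0.50+0.35)/2 = 0.425 → q = 11.6×0.205×0.425 = 1.011 m³/s
Q = Σ q = 3.228 m³/s

3.23 m³/s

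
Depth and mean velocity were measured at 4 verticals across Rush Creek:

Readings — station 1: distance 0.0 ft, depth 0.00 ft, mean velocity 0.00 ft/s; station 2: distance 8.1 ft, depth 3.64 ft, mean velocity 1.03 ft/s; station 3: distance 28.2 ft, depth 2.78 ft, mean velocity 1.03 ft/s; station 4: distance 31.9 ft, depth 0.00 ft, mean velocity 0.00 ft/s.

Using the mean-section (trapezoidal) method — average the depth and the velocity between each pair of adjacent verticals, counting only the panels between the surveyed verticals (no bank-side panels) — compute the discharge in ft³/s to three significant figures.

76.7 ft³/s

Panel 1-2: Δb = 8.1 ft, d̄ = (0.00+3.64)/2 = 1.82, v̄ = (0.00+1.03)/2 = 0.515 → q = 8.1×1.82×0.515 = 7.592 ft³/s
Panel 2-3: Δb = 20.1 ft, d̄ = (3.64+2.78)/2 = 3.21, v̄ = (1.03+1.03)/2 = 1.03 → q = 20.1×3.21×1.03 = 66.46 ft³/s
Panel 3-4: Δb = 3.7 ft, d̄ = (2.78+0.00)/2 = 1.39, v̄ = (1.03+0.00)/2 = 0.515 → q = 3.7×1.39×0.515 = 2.649 ft³/s
Q = Σ q = 76.70 ft³/s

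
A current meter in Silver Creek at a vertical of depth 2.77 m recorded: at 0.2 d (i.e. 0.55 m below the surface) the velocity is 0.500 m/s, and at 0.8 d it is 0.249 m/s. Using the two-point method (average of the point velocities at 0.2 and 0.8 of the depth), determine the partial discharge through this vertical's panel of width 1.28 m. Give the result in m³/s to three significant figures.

v̄ = (0.500 + 0.249) / 2 = 0.3745 m/s
q = v̄ × d × w = 0.3745 × 2.77 × 1.28 = 1.328 m³/s

1.33 m³/s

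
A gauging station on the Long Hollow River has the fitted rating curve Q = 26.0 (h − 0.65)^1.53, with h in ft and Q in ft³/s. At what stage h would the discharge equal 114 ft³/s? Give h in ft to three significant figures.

3.28 ft

h − h₀ = (Q/C)^(1/b) = (114/26.0)^(1/1.53) = 2.628 ft
h = 0.65 + 2.628 = 3.278 ft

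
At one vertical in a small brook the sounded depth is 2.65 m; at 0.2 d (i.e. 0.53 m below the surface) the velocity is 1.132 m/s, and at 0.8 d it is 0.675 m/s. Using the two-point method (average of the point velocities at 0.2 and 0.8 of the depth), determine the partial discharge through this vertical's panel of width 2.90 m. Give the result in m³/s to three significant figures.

6.94 m³/s

v̄ = (1.132 + 0.675) / 2 = 0.9035 m/s
q = v̄ × d × w = 0.9035 × 2.65 × 2.90 = 6.943 m³/s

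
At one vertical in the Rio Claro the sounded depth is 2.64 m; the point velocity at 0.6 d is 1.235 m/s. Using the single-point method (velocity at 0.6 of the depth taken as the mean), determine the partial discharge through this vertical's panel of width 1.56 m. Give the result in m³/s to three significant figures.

5.09 m³/s

v̄ = v₀.₆ = 1.235 m/s
q = v̄ × d × w = 1.235 × 2.64 × 1.56 = 5.086 m³/s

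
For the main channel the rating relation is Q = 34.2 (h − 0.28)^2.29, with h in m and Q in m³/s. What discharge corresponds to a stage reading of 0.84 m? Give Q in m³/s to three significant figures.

9.07 m³/s

Q = 34.2 × (0.84 − 0.28)^2.29 = 34.2 × 0.56^2.29 = 9.065 m³/s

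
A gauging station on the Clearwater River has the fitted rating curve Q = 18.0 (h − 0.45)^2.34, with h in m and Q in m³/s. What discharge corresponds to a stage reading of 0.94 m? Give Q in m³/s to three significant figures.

Q = 18.0 × (0.94 − 0.45)^2.34 = 18.0 × 0.49^2.34 = 3.391 m³/s

3.39 m³/s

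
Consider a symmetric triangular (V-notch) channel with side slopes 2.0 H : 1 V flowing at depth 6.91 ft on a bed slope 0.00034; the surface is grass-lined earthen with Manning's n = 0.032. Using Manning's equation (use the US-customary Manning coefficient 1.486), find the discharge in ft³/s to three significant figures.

173 ft³/s

A = z·y² = 2.0×6.91² = 95.50 ft²
P = 2y√(1+z²) = 2×6.91×√(1+2.0²) = 30.90 ft
R = A/P = 95.50/30.90 = 3.090 ft
Q = (1.486/n)·A·R^(2/3)·S^(1/2) = (1.486/0.032) × 95.50 × 3.090^(2/3) × 0.00034^(1/2) = 173.5 ft³/s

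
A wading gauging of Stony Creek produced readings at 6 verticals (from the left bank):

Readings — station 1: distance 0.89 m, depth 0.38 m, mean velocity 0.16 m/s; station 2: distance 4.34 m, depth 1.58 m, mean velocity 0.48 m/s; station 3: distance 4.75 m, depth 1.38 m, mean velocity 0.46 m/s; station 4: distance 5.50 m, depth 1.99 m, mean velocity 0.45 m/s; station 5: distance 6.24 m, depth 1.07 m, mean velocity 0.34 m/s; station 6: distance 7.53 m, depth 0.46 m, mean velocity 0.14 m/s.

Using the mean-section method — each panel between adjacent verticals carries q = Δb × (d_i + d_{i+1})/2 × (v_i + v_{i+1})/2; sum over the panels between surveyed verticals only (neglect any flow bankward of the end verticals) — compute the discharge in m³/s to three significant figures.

Panel 1-2: Δb = 3.45 m, d̄ = (0.38+1.58)/2 = 0.98, v̄ = (0.16+0.48)/2 = 0.32 → q = 3.45×0.98×0.32 = 1.082 m³/s
Panel 2-3: Δb = 0.41 m, d̄ = (1.58+1.38)/2 = 1.48, v̄ = (0.48+0.46)/2 = 0.47 → q = 0.41×1.48×0.47 = 0.2852 m³/s
Panel 3-4: Δb = 0.75 m, d̄ = (1.38+1.99)/2 = 1.685, v̄ = (0.46+0.45)/2 = 0.455 → q = 0.75×1.685×0.455 = 0.5750 m³/s
Panel 4-5: Δb = 0.74 m, d̄ = (1.99+1.07)/2 = 1.53, v̄ = (0.45+0.34)/2 = 0.395 → q = 0.74×1.53×0.395 = 0.4472 m³/s
Panel 5-6: Δb = 1.29 m, d̄ = (1.07+0.46)/2 = 0.765, v̄ = (0.34+0.14)/2 = 0.24 → q = 1.29×0.765×0.24 = 0.2368 m³/s
Q = Σ q = 2.626 m³/s

2.63 m³/s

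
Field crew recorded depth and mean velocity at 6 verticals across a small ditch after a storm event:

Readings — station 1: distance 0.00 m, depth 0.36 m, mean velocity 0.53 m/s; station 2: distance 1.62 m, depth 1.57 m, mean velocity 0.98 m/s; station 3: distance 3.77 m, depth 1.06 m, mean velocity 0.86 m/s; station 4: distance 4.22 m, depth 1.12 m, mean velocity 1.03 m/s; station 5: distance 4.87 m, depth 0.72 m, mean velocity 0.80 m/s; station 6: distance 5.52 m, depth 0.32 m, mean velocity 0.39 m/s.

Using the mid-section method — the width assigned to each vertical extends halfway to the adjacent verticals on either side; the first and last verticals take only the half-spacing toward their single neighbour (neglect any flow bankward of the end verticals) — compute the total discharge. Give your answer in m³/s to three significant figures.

5.29 m³/s

w_1 = (1.62 − 0.00)/2 = 0.81 m; q_1 = 0.53 × 0.36 × 0.81 = 0.1545 m³/s
w_2 = (3.77 − 0.00)/2 = 1.885 m; q_2 = 0.98 × 1.57 × 1.885 = 2.900 m³/s
w_3 = (4.22 − 1.62)/2 = 1.3 m; q_3 = 0.86 × 1.06 × 1.3 = 1.185 m³/s
w_4 = (4.87 − 3.77)/2 = 0.55 m; q_4 = 1.03 × 1.12 × 0.55 = 0.6345 m³/s
w_5 = (5.52 − 4.22)/2 = 0.65 m; q_5 = 0.80 × 0.72 × 0.65 = 0.3744 m³/s
w_6 = (5.52 − 4.87)/2 = 0.325 m; q_6 = 0.39 × 0.32 × 0.325 = 0.04056 m³/s
Q = Σ qᵢ = 5.289 m³/s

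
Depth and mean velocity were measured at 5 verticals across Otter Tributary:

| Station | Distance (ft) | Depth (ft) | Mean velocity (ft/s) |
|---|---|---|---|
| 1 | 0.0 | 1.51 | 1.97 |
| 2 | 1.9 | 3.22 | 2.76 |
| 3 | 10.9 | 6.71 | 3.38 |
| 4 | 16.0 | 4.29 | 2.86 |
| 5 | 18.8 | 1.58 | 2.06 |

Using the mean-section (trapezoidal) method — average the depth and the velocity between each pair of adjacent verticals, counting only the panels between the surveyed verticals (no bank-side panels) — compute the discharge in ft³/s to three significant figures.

Panel 1-2: Δb = 1.9 ft, d̄ = (1.51+3.22)/2 = 2.365, v̄ = (1.97+2.76)/2 = 2.365 → q = 1.9×2.365×2.365 = 10.63 ft³/s
Panel 2-3: Δb = 9 ft, d̄ = (3.22+6.71)/2 = 4.965, v̄ = (2.76+3.38)/2 = 3.07 → q = 9×4.965×3.07 = 137.2 ft³/s
Panel 3-4: Δb = 5.1 ft, d̄ = (6.71+4.29)/2 = 5.5, v̄ = (3.38+2.86)/2 = 3.12 → q = 5.1×5.5×3.12 = 87.52 ft³/s
Panel 4-5: Δb = 2.8 ft, d̄ = (4.29+1.58)/2 = 2.935, v̄ = (2.86+2.06)/2 = 2.46 → q = 2.8×2.935×2.46 = 20.22 ft³/s
Q = Σ q = 255.5 ft³/s

256 ft³/s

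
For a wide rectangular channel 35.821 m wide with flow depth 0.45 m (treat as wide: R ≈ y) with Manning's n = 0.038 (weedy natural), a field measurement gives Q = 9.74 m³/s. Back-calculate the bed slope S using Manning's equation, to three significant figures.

A = b·y = 35.821 × 0.45 = 16.12 m²
Wide channel: R ≈ y = 0.45 m
S = (Q·n / (1·A·R^(2/3)))² = (9.74×0.038 / (1×16.12×0.5872))² = 0.001529

0.00153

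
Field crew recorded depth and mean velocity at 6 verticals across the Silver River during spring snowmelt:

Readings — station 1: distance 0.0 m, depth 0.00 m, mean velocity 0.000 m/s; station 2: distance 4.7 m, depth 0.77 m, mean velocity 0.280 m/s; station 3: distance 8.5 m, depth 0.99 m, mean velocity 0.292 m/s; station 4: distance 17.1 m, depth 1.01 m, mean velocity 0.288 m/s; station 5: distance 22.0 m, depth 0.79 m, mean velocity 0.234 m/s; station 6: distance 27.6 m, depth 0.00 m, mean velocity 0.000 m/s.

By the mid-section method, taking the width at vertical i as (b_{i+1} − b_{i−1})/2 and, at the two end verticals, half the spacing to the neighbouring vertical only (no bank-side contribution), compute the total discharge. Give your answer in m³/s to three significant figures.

5.64 m³/s

w_2 = (8.5 − 0.0)/2 = 4.25 m; q_2 = 0.280 × 0.77 × 4.25 = 0.9163 m³/s
w_3 = (17.1 − 4.7)/2 = 6.2 m; q_3 = 0.292 × 0.99 × 6.2 = 1.792 m³/s
w_4 = (22.0 − 8.5)/2 = 6.75 m; q_4 = 0.288 × 1.01 × 6.75 = 1.963 m³/s
w_5 = (27.6 − 17.1)/2 = 5.25 m; q_5 = 0.234 × 0.79 × 5.25 = 0.9705 m³/s
Stations 1, 6 contribute zero (depth or velocity is 0).
Q = Σ qᵢ = 5.643 m³/s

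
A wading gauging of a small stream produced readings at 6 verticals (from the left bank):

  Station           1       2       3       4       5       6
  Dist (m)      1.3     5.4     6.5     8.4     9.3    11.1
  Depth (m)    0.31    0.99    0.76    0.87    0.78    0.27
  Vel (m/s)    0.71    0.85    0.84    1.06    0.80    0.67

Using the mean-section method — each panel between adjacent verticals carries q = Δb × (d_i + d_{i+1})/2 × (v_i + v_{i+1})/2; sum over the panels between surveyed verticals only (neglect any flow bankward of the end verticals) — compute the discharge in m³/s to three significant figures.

Panel 1-2: Δb = 4.1 m, d̄ = (0.31+0.99)/2 = 0.65, v̄ = (0.71+0.85)/2 = 0.78 → q = 4.1×0.65×0.78 = 2.079 m³/s
Panel 2-3: Δb = 1.1 m, d̄ = (0.99+0.76)/2 = 0.875, v̄ = (0.85+0.84)/2 = 0.845 → q = 1.1×0.875×0.845 = 0.8133 m³/s
Panel 3-4: Δb = 1.9 m, d̄ = (0.76+0.87)/2 = 0.815, v̄ = (0.84+1.06)/2 = 0.95 → q = 1.9×0.815×0.95 = 1.471 m³/s
Panel 4-5: Δb = 0.9 m, d̄ = (0.87+0.78)/2 = 0.825, v̄ = (1.06+0.80)/2 = 0.93 → q = 0.9×0.825×0.93 = 0.6905 m³/s
Panel 5-6: Δb = 1.8 m, d̄ = (0.78+0.27)/2 = 0.525, v̄ = (0.80+0.67)/2 = 0.735 → q = 1.8×0.525×0.735 = 0.6946 m³/s
Q = Σ q = 5.748 m³/s

5.75 m³/s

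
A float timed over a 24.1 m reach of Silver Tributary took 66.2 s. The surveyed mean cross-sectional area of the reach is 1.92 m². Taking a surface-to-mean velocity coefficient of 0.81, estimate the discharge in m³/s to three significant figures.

0.566 m³/s

v_surface = L / t̄ = 24.1 / 66.2 = 0.3640 m/s
v_mean = 0.81 × 0.3640 = 0.2949 m/s
Q = A × v_mean = 1.92 × 0.2949 = 0.5662 m³/s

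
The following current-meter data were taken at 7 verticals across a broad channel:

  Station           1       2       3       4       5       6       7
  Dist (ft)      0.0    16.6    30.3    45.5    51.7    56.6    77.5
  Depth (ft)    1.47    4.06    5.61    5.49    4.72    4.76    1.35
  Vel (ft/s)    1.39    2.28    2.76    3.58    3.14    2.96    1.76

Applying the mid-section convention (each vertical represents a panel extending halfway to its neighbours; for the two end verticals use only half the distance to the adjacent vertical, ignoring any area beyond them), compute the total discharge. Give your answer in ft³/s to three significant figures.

w_1 = (16.6 − 0.0)/2 = 8.3 ft; q_1 = 1.39 × 1.47 × 8.3 = 16.96 ft³/s
w_2 = (30.3 − 0.0)/2 = 15.15 ft; q_2 = 2.28 × 4.06 × 15.15 = 140.2 ft³/s
w_3 = (45.5 − 16.6)/2 = 14.45 ft; q_3 = 2.76 × 5.61 × 14.45 = 223.7 ft³/s
w_4 = (51.7 − 30.3)/2 = 10.7 ft; q_4 = 3.58 × 5.49 × 10.7 = 210.3 ft³/s
w_5 = (56.6 − 45.5)/2 = 5.55 ft; q_5 = 3.14 × 4.72 × 5.55 = 82.26 ft³/s
w_6 = (77.5 − 51.7)/2 = 12.9 ft; q_6 = 2.96 × 4.76 × 12.9 = 181.8 ft³/s
w_7 = (77.5 − 56.6)/2 = 10.45 ft; q_7 = 1.76 × 1.35 × 10.45 = 24.83 ft³/s
Q = Σ qᵢ = 880.1 ft³/s

880 ft³/s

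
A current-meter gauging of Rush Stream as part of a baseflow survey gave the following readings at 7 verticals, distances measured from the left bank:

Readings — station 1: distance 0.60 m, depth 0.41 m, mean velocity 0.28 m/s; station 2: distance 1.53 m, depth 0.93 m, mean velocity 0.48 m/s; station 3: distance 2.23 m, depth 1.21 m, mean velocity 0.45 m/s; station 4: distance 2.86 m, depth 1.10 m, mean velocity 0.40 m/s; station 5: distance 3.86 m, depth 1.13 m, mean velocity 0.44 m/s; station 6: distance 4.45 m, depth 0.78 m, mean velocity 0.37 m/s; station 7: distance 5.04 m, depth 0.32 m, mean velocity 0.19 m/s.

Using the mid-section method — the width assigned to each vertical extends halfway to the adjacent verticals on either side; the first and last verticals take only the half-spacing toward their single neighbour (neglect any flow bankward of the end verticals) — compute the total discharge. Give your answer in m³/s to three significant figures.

1.72 m³/s

w_1 = (1.53 − 0.60)/2 = 0.465 m; q_1 = 0.28 × 0.41 × 0.465 = 0.05338 m³/s
w_2 = (2.23 − 0.60)/2 = 0.815 m; q_2 = 0.48 × 0.93 × 0.815 = 0.3638 m³/s
w_3 = (2.86 − 1.53)/2 = 0.665 m; q_3 = 0.45 × 1.21 × 0.665 = 0.3621 m³/s
w_4 = (3.86 − 2.23)/2 = 0.815 m; q_4 = 0.40 × 1.10 × 0.815 = 0.3586 m³/s
w_5 = (4.45 − 2.86)/2 = 0.795 m; q_5 = 0.44 × 1.13 × 0.795 = 0.3953 m³/s
w_6 = (5.04 − 3.86)/2 = 0.59 m; q_6 = 0.37 × 0.78 × 0.59 = 0.1703 m³/s
w_7 = (5.04 − 4.45)/2 = 0.295 m; q_7 = 0.19 × 0.32 × 0.295 = 0.01794 m³/s
Q = Σ qᵢ = 1.721 m³/s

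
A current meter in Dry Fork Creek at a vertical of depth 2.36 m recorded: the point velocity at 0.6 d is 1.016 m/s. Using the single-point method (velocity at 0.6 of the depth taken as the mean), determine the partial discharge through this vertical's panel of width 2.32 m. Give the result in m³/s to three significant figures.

5.56 m³/s

v̄ = v₀.₆ = 1.016 m/s
q = v̄ × d × w = 1.016 × 2.36 × 2.32 = 5.563 m³/s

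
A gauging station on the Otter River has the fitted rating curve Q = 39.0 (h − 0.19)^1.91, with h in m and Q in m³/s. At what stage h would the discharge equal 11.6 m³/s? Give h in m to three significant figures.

0.720 m

h − h₀ = (Q/C)^(1/b) = (11.6/39.0)^(1/1.91) = 0.5300 m
h = 0.19 + 0.5300 = 0.7200 m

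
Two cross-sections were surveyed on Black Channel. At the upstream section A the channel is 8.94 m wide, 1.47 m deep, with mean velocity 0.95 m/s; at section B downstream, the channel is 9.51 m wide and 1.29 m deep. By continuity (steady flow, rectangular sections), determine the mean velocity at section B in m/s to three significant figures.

Q = A₁V₁ = (8.94×1.47) × 0.95 = 12.48 m³/s
A₂ = 9.51 × 1.29 = 12.27 m²
V₂ = Q/A₂ = 12.48/12.27 = 1.018 m/s

1.02 m/s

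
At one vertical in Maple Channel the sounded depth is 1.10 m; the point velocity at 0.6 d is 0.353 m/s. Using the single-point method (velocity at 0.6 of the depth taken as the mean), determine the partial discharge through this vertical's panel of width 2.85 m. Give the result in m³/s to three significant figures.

1.11 m³/s

v̄ = v₀.₆ = 0.353 m/s
q = v̄ × d × w = 0.3530 × 1.10 × 2.85 = 1.107 m³/s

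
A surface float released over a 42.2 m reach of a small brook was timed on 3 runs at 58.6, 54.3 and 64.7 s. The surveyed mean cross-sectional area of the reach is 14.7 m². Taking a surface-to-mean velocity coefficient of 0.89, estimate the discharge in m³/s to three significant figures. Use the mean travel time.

t̄ = (58.6 + 54.3 + 64.7) / 3 = 59.2 s
v_surface = L / t̄ = 42.2 / 59.2 = 0.7128 m/s
v_mean = 0.89 × 0.7128 = 0.6344 m/s
Q = A × v_mean = 14.7 × 0.6344 = 9.326 m³/s

9.33 m³/s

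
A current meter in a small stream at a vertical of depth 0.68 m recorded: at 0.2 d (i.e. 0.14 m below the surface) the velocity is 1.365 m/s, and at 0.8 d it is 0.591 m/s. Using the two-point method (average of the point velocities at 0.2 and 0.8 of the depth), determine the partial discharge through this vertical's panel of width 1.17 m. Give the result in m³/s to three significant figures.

v̄ = (1.365 + 0.591) / 2 = 0.9780 m/s
q = v̄ × d × w = 0.9780 × 0.68 × 1.17 = 0.7781 m³/s

0.778 m³/s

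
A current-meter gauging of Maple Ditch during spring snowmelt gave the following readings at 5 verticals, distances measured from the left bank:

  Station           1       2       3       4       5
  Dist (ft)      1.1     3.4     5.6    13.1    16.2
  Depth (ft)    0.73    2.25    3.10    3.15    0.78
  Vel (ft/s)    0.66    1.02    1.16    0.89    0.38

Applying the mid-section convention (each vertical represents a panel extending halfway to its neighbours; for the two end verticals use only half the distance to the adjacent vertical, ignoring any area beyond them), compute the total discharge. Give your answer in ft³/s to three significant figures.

38.5 ft³/s

w_1 = (3.4 − 1.1)/2 = 1.15 ft; q_1 = 0.66 × 0.73 × 1.15 = 0.5541 ft³/s
w_2 = (5.6 − 1.1)/2 = 2.25 ft; q_2 = 1.02 × 2.25 × 2.25 = 5.164 ft³/s
w_3 = (13.1 − 3.4)/2 = 4.85 ft; q_3 = 1.16 × 3.10 × 4.85 = 17.44 ft³/s
w_4 = (16.2 − 5.6)/2 = 5.3 ft; q_4 = 0.89 × 3.15 × 5.3 = 14.86 ft³/s
w_5 = (16.2 − 13.1)/2 = 1.55 ft; q_5 = 0.38 × 0.78 × 1.55 = 0.4594 ft³/s
Q = Σ qᵢ = 38.48 ft³/s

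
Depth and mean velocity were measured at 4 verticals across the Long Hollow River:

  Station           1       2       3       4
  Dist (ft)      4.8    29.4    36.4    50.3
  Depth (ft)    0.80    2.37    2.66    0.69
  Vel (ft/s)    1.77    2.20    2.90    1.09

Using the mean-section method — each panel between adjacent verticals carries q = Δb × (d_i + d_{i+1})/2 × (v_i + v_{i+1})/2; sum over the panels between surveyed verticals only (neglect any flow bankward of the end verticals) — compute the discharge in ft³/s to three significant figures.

Panel 1-2: Δb = 24.6 ft, d̄ = (0.80+2.37)/2 = 1.585, v̄ = (1.77+2.20)/2 = 1.985 → q = 24.6×1.585×1.985 = 77.40 ft³/s
Panel 2-3: Δb = 7 ft, d̄ = (2.37+2.66)/2 = 2.515, v̄ = (2.20+2.90)/2 = 2.55 → q = 7×2.515×2.55 = 44.89 ft³/s
Panel 3-4: Δb = 13.9 ft, d̄ = (2.66+0.69)/2 = 1.675, v̄ = (2.90+1.09)/2 = 1.995 → q = 13.9×1.675×1.995 = 46.45 ft³/s
Q = Σ q = 168.7 ft³/s

169 ft³/s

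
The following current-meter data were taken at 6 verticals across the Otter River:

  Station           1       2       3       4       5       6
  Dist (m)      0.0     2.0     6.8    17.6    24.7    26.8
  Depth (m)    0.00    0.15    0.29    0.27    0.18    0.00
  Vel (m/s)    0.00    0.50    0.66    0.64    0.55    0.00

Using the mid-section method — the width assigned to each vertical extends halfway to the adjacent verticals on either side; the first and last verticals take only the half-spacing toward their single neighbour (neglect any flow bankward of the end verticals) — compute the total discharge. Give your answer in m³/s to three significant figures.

w_2 = (6.8 − 0.0)/2 = 3.4 m; q_2 = 0.50 × 0.15 × 3.4 = 0.2550 m³/s
w_3 = (17.6 − 2.0)/2 = 7.8 m; q_3 = 0.66 × 0.29 × 7.8 = 1.493 m³/s
w_4 = (24.7 − 6.8)/2 = 8.95 m; q_4 = 0.64 × 0.27 × 8.95 = 1.547 m³/s
w_5 = (26.8 − 17.6)/2 = 4.6 m; q_5 = 0.55 × 0.18 × 4.6 = 0.4554 m³/s
Stations 1, 6 contribute zero (depth or velocity is 0).
Q = Σ qᵢ = 3.750 m³/s

3.75 m³/s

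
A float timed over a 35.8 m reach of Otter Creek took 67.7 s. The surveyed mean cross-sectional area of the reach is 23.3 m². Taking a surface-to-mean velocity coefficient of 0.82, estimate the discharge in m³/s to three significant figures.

v_surface = L / t̄ = 35.8 / 67.7 = 0.5288 m/s
v_mean = 0.82 × 0.5288 = 0.4336 m/s
Q = A × v_mean = 23.3 × 0.4336 = 10.10 m³/s

10.1 m³/s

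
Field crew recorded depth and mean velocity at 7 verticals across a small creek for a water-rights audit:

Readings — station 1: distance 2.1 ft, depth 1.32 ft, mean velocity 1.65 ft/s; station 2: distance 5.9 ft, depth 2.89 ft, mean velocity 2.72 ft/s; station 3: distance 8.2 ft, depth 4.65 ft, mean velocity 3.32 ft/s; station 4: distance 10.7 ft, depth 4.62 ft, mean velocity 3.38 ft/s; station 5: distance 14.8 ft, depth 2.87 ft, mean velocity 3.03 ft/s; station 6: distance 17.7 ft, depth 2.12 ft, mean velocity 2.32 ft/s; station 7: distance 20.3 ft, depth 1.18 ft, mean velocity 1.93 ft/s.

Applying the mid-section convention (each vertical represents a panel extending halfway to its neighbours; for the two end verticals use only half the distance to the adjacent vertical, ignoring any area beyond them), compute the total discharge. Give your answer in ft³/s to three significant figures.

w_1 = (5.9 − 2.1)/2 = 1.9 ft; q_1 = 1.65 × 1.32 × 1.9 = 4.138 ft³/s
w_2 = (8.2 − 2.1)/2 = 3.05 ft; q_2 = 2.72 × 2.89 × 3.05 = 23.98 ft³/s
w_3 = (10.7 − 5.9)/2 = 2.4 ft; q_3 = 3.32 × 4.65 × 2.4 = 37.05 ft³/s
w_4 = (14.8 − 8.2)/2 = 3.3 ft; q_4 = 3.38 × 4.62 × 3.3 = 51.53 ft³/s
w_5 = (17.7 − 10.7)/2 = 3.5 ft; q_5 = 3.03 × 2.87 × 3.5 = 30.44 ft³/s
w_6 = (20.3 − 14.8)/2 = 2.75 ft; q_6 = 2.32 × 2.12 × 2.75 = 13.53 ft³/s
w_7 = (20.3 − 17.7)/2 = 1.3 ft; q_7 = 1.93 × 1.18 × 1.3 = 2.961 ft³/s
Q = Σ qᵢ = 163.6 ft³/s

164 ft³/s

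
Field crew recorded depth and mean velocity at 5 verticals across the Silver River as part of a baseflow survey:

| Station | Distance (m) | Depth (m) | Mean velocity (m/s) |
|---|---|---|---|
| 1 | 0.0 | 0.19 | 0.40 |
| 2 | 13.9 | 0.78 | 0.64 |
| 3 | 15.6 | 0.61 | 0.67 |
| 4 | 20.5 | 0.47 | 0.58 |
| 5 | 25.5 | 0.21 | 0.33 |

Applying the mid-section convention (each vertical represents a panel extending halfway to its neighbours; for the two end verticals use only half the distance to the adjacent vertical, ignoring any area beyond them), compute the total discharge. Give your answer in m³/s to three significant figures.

7.29 m³/s

w_1 = (13.9 − 0.0)/2 = 6.95 m; q_1 = 0.40 × 0.19 × 6.95 = 0.5282 m³/s
w_2 = (15.6 − 0.0)/2 = 7.8 m; q_2 = 0.64 × 0.78 × 7.8 = 3.894 m³/s
w_3 = (20.5 − 13.9)/2 = 3.3 m; q_3 = 0.67 × 0.61 × 3.3 = 1.349 m³/s
w_4 = (25.5 − 15.6)/2 = 4.95 m; q_4 = 0.58 × 0.47 × 4.95 = 1.349 m³/s
w_5 = (25.5 − 20.5)/2 = 2.5 m; q_5 = 0.33 × 0.21 × 2.5 = 0.1733 m³/s
Q = Σ qᵢ = 7.293 m³/s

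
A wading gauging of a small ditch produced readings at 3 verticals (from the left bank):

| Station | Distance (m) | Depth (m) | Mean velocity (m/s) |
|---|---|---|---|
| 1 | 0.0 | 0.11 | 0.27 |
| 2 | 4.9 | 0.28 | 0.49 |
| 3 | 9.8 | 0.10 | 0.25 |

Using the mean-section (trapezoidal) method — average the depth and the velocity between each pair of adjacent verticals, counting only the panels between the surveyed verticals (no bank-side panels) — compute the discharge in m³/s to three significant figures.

Panel 1-2: Δb = 4.9 m, d̄ = (0.11+0.28)/2 = 0.195, v̄ = (0.27+0.49)/2 = 0.38 → q = 4.9×0.195×0.38 = 0.3631 m³/s
Panel 2-3: Δb = 4.9 m, d̄ = (0.28+0.10)/2 = 0.19, v̄ = (0.49+0.25)/2 = 0.37 → q = 4.9×0.19×0.37 = 0.3445 m³/s
Q = Σ q = 0.7076 m³/s

0.708 m³/s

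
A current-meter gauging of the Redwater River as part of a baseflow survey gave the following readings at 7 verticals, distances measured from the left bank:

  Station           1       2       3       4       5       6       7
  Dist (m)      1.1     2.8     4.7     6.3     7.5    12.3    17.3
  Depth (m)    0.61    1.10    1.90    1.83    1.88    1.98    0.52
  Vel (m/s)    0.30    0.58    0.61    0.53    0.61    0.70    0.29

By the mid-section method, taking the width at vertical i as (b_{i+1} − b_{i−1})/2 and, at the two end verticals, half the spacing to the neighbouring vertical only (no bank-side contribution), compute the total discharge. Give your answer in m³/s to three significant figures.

15.3 m³/s

w_1 = (2.8 − 1.1)/2 = 0.85 m; q_1 = 0.30 × 0.61 × 0.85 = 0.1556 m³/s
w_2 = (4.7 − 1.1)/2 = 1.8 m; q_2 = 0.58 × 1.10 × 1.8 = 1.148 m³/s
w_3 = (6.3 − 2.8)/2 = 1.75 m; q_3 = 0.61 × 1.90 × 1.75 = 2.028 m³/s
w_4 = (7.5 − 4.7)/2 = 1.4 m; q_4 = 0.53 × 1.83 × 1.4 = 1.358 m³/s
w_5 = (12.3 − 6.3)/2 = 3 m; q_5 = 0.61 × 1.88 × 3 = 3.440 m³/s
w_6 = (17.3 − 7.5)/2 = 4.9 m; q_6 = 0.70 × 1.98 × 4.9 = 6.791 m³/s
w_7 = (17.3 − 12.3)/2 = 2.5 m; q_7 = 0.29 × 0.52 × 2.5 = 0.3770 m³/s
Q = Σ qᵢ = 15.30 m³/s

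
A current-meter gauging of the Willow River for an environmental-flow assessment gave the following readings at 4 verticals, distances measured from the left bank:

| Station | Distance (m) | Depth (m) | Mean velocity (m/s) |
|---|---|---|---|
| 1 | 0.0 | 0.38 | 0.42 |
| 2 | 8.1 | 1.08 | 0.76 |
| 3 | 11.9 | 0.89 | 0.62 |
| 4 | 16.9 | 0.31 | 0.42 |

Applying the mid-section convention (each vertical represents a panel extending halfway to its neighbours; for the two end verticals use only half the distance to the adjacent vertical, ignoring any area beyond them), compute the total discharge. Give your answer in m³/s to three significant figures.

8.28 m³/s

w_1 = (8.1 − 0.0)/2 = 4.05 m; q_1 = 0.42 × 0.38 × 4.05 = 0.6464 m³/s
w_2 = (11.9 − 0.0)/2 = 5.95 m; q_2 = 0.76 × 1.08 × 5.95 = 4.884 m³/s
w_3 = (16.9 − 8.1)/2 = 4.4 m; q_3 = 0.62 × 0.89 × 4.4 = 2.428 m³/s
w_4 = (16.9 − 11.9)/2 = 2.5 m; q_4 = 0.42 × 0.31 × 2.5 = 0.3255 m³/s
Q = Σ qᵢ = 8.284 m³/s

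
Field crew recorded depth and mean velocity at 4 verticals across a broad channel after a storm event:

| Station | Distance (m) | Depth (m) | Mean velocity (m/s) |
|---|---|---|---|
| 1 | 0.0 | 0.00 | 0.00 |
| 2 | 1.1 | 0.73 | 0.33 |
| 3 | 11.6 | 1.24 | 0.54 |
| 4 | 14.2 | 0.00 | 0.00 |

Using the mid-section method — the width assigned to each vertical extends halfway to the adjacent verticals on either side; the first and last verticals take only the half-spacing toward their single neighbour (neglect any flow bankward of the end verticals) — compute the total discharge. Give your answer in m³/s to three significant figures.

w_2 = (11.6 − 0.0)/2 = 5.8 m; q_2 = 0.33 × 0.73 × 5.8 = 1.397 m³/s
w_3 = (14.2 − 1.1)/2 = 6.55 m; q_3 = 0.54 × 1.24 × 6.55 = 4.386 m³/s
Stations 1, 4 contribute zero (depth or velocity is 0).
Q = Σ qᵢ = 5.783 m³/s

5.78 m³/s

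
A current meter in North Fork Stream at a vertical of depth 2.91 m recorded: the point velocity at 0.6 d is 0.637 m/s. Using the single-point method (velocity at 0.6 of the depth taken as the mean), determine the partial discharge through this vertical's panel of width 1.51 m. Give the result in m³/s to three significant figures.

2.80 m³/s

v̄ = v₀.₆ = 0.637 m/s
q = v̄ × d × w = 0.6370 × 2.91 × 1.51 = 2.799 m³/s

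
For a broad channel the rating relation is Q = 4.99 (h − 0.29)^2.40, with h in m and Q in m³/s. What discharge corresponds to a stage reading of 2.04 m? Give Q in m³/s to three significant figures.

19.1 m³/s

Q = 4.99 × (2.04 − 0.29)^2.40 = 4.99 × 1.75^2.40 = 19.12 m³/s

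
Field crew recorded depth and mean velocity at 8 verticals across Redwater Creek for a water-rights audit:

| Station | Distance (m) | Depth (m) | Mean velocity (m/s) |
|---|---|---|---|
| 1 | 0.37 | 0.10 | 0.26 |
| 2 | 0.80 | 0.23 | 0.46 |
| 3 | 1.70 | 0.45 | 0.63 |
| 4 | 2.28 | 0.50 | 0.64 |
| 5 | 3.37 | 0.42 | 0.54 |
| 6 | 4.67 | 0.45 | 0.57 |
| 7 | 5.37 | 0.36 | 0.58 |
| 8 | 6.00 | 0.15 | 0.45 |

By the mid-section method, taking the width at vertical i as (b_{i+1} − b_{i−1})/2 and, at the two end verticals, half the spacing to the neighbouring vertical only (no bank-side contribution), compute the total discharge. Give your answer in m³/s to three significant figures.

w_1 = (0.80 − 0.37)/2 = 0.215 m; q_1 = 0.26 × 0.10 × 0.215 = 0.005590 m³/s
w_2 = (1.70 − 0.37)/2 = 0.665 m; q_2 = 0.46 × 0.23 × 0.665 = 0.07036 m³/s
w_3 = (2.28 − 0.80)/2 = 0.74 m; q_3 = 0.63 × 0.45 × 0.74 = 0.2098 m³/s
w_4 = (3.37 − 1.70)/2 = 0.835 m; q_4 = 0.64 × 0.50 × 0.835 = 0.2672 m³/s
w_5 = (4.67 − 2.28)/2 = 1.195 m; q_5 = 0.54 × 0.42 × 1.195 = 0.2710 m³/s
w_6 = (5.37 − 3.37)/2 = 1 m; q_6 = 0.57 × 0.45 × 1 = 0.2565 m³/s
w_7 = (6.00 − 4.67)/2 = 0.665 m; q_7 = 0.58 × 0.36 × 0.665 = 0.1389 m³/s
w_8 = (6.00 − 5.37)/2 = 0.315 m; q_8 = 0.45 × 0.15 × 0.315 = 0.02126 m³/s
Q = Σ qᵢ = 1.241 m³/s

1.24 m³/s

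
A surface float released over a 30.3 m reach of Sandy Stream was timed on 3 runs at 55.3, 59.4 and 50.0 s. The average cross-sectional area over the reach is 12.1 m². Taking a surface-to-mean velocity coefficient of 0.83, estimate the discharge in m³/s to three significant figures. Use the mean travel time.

5.54 m³/s

t̄ = (55.3 + 59.4 + 50.0) / 3 = 54.9 s
v_surface = L / t̄ = 30.3 / 54.9 = 0.5519 m/s
v_mean = 0.83 × 0.5519 = 0.4581 m/s
Q = A × v_mean = 12.1 × 0.4581 = 5.543 m³/s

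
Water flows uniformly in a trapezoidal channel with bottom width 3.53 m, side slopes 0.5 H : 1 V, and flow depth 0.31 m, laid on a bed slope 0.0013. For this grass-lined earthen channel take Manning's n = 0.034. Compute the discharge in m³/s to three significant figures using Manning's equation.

A = (b + z·y)·y = (3.53 + 0.5×0.31)×0.31 = 1.142 m²
P = b + 2y√(1+z²) = 3.53 + 2×0.31×√(1+0.5²) = 4.223 m
R = A/P = 1.142/4.223 = 0.2705 m
Q = (1/n)·A·R^(2/3)·S^(1/2) = (1/0.034) × 1.142 × 0.2705^(2/3) × 0.0013^(1/2) = 0.5067 m³/s

0.507 m³/s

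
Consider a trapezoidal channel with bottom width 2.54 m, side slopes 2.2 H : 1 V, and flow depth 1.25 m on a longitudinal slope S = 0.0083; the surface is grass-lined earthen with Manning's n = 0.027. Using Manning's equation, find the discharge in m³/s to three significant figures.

18.8 m³/s

A = (b + z·y)·y = (2.54 + 2.2×1.25)×1.25 = 6.613 m²
P = b + 2y√(1+z²) = 2.54 + 2×1.25×√(1+2.2²) = 8.582 m
R = A/P = 6.613/8.582 = 0.7706 m
Q = (1/n)·A·R^(2/3)·S^(1/2) = (1/0.027) × 6.613 × 0.7706^(2/3) × 0.0083^(1/2) = 18.75 m³/s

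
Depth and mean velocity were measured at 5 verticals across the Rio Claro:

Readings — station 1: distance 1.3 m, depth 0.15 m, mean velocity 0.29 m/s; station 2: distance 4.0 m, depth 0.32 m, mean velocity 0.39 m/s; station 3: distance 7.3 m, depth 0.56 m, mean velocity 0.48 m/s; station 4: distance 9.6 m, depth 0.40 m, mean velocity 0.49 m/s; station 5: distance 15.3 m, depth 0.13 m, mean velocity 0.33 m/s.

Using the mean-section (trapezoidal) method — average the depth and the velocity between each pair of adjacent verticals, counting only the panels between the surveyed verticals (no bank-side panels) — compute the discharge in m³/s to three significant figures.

2.00 m³/s

Panel 1-2: Δb = 2.7 m, d̄ = (0.15+0.32)/2 = 0.235, v̄ = (0.29+0.39)/2 = 0.34 → q = 2.7×0.235×0.34 = 0.2157 m³/s
Panel 2-3: Δb = 3.3 m, d̄ = (0.32+0.56)/2 = 0.44, v̄ = (0.39+0.48)/2 = 0.435 → q = 3.3×0.44×0.435 = 0.6316 m³/s
Panel 3-4: Δb = 2.3 m, d̄ = (0.56+0.40)/2 = 0.48, v̄ = (0.48+0.49)/2 = 0.485 → q = 2.3×0.48×0.485 = 0.5354 m³/s
Panel 4-5: Δb = 5.7 m, d̄ = (0.40+0.13)/2 = 0.265, v̄ = (0.49+0.33)/2 = 0.41 → q = 5.7×0.265×0.41 = 0.6193 m³/s
Q = Σ q = 2.002 m³/s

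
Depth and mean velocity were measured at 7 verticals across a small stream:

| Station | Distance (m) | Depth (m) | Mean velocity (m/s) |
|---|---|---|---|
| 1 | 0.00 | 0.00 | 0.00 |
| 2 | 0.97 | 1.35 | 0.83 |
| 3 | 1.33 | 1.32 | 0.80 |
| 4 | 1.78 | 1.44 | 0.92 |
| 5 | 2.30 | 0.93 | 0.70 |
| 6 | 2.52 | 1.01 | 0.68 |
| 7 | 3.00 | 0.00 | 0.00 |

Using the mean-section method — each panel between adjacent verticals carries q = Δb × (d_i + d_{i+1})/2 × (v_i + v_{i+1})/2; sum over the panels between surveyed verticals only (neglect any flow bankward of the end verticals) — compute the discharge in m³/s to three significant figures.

Panel 1-2: Δb = 0.97 m, d̄ = (0.00+1.35)/2 = 0.675, v̄ = (0.00+0.83)/2 = 0.415 → q = 0.97×0.675×0.415 = 0.2717 m³/s
Panel 2-3: Δb = 0.36 m, d̄ = (1.35+1.32)/2 = 1.335, v̄ = (0.83+0.80)/2 = 0.815 → q = 0.36×1.335×0.815 = 0.3917 m³/s
Panel 3-4: Δb = 0.45 m, d̄ = (1.32+1.44)/2 = 1.38, v̄ = (0.80+0.92)/2 = 0.86 → q = 0.45×1.38×0.86 = 0.5341 m³/s
Panel 4-5: Δb = 0.52 m, d̄ = (1.44+0.93)/2 = 1.185, v̄ = (0.92+0.70)/2 = 0.81 → q = 0.52×1.185×0.81 = 0.4991 m³/s
Panel 5-6: Δb = 0.22 m, d̄ = (0.93+1.01)/2 = 0.97, v̄ = (0.70+0.68)/2 = 0.69 → q = 0.22×0.97×0.69 = 0.1472 m³/s
Panel 6-7: Δb = 0.48 m, d̄ = (1.01+0.00)/2 = 0.505, v̄ = (0.68+0.00)/2 = 0.34 → q = 0.48×0.505×0.34 = 0.08242 m³/s
Q = Σ q = 1.926 m³/s

1.93 m³/s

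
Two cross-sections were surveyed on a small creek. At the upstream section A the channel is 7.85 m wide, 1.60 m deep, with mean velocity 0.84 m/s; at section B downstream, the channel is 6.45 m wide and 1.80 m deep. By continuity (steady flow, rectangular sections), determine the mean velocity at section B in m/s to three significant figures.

Q = A₁V₁ = (7.85×1.60) × 0.84 = 10.55 m³/s
A₂ = 6.45 × 1.80 = 11.61 m²
V₂ = Q/A₂ = 10.55/11.61 = 0.9087 m/s

0.909 m/s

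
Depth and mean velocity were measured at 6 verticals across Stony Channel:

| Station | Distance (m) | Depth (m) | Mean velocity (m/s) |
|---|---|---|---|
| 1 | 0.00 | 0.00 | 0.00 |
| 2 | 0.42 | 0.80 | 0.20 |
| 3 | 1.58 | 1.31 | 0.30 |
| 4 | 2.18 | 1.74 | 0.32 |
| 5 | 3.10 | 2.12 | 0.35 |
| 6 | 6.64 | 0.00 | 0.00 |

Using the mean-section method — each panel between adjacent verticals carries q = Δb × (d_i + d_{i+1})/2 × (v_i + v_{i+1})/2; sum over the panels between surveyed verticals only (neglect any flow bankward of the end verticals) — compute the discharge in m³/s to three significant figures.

Panel 1-2: Δb = 0.42 m, d̄ = (0.00+0.80)/2 = 0.4, v̄ = (0.00+0.20)/2 = 0.1 → q = 0.42×0.4×0.1 = 0.01680 m³/s
Panel 2-3: Δb = 1.16 m, d̄ = (0.80+1.31)/2 = 1.055, v̄ = (0.20+0.30)/2 = 0.25 → q = 1.16×1.055×0.25 = 0.3060 m³/s
Panel 3-4: Δb = 0.6 m, d̄ = (1.31+1.74)/2 = 1.525, v̄ = (0.30+0.32)/2 = 0.31 → q = 0.6×1.525×0.31 = 0.2837 m³/s
Panel 4-5: Δb = 0.92 m, d̄ = (1.74+2.12)/2 = 1.93, v̄ = (0.32+0.35)/2 = 0.335 → q = 0.92×1.93×0.335 = 0.5948 m³/s
Panel 5-6: Δb = 3.54 m, d̄ = (2.12+0.00)/2 = 1.06, v̄ = (0.35+0.00)/2 = 0.175 → q = 3.54×1.06×0.175 = 0.6567 m³/s
Q = Σ q = 1.858 m³/s

1.86 m³/s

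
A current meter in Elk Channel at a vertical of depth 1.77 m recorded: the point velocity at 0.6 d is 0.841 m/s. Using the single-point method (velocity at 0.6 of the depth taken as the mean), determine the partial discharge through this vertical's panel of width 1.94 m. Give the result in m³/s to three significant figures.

v̄ = v₀.₆ = 0.841 m/s
q = v̄ × d × w = 0.8410 × 1.77 × 1.94 = 2.888 m³/s

2.89 m³/s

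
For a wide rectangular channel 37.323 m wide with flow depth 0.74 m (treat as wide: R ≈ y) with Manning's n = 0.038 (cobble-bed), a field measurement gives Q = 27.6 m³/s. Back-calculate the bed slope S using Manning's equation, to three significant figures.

A = b·y = 37.323 × 0.74 = 27.62 m²
Wide channel: R ≈ y = 0.74 m
S = (Q·n / (1·A·R^(2/3)))² = (27.6×0.038 / (1×27.62×0.8181))² = 0.002154

0.00215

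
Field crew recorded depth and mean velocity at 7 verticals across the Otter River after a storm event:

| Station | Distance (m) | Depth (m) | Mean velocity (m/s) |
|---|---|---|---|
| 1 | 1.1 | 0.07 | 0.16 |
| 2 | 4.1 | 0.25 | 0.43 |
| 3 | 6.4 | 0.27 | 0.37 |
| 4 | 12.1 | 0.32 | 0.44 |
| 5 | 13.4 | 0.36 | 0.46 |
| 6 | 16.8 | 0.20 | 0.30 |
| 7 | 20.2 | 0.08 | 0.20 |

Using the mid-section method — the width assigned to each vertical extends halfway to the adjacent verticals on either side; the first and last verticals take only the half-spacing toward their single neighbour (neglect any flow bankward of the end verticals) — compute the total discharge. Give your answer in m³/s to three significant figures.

w_1 = (4.1 − 1.1)/2 = 1.5 m; q_1 = 0.16 × 0.07 × 1.5 = 0.01680 m³/s
w_2 = (6.4 − 1.1)/2 = 2.65 m; q_2 = 0.43 × 0.25 × 2.65 = 0.2849 m³/s
w_3 = (12.1 − 4.1)/2 = 4 m; q_3 = 0.37 × 0.27 × 4 = 0.3996 m³/s
w_4 = (13.4 − 6.4)/2 = 3.5 m; q_4 = 0.44 × 0.32 × 3.5 = 0.4928 m³/s
w_5 = (16.8 − 12.1)/2 = 2.35 m; q_5 = 0.46 × 0.36 × 2.35 = 0.3892 m³/s
w_6 = (20.2 − 13.4)/2 = 3.4 m; q_6 = 0.30 × 0.20 × 3.4 = 0.2040 m³/s
w_7 = (20.2 − 16.8)/2 = 1.7 m; q_7 = 0.20 × 0.08 × 1.7 = 0.02720 m³/s
Q = Σ qᵢ = 1.814 m³/s

1.81 m³/s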